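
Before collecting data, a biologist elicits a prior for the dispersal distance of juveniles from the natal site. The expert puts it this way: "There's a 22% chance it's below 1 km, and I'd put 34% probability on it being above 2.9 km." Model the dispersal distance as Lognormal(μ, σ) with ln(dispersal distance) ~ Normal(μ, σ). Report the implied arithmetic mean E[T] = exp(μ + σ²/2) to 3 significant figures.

If T ~ Lognormal(μ,σ) then ln T ~ Normal(μ,σ), so the p-quantile of ln T is μ + z_p·σ.
ln(1) = 0 and ln(2.9) = 1.065; z_{0.22} = -0.7722, z_{0.66} = 0.4125.
σ = (1.065 − 0)/(0.4125 − (-0.7722)) = 0.899.
μ = 0 − (-0.7722)·0.899 = 0.694.
E[T] = exp(μ + σ²/2) = exp(0.694 + 0.4039) = 3 km.

E[T] ≈ 3 km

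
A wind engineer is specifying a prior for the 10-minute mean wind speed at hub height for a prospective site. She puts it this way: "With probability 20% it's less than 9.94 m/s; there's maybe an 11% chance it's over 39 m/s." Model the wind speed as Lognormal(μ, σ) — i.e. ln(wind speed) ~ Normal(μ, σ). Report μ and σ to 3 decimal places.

μ ≈ 2.853, σ ≈ 0.661

If T ~ Lognormal(μ,σ) then ln T ~ Normal(μ,σ), so the p-quantile of ln T is μ + z_p·σ.
ln(9.94) = 2.297 and ln(39) = 3.664; z_{0.2} = -0.8416, z_{0.89} = 1.227.
σ = (3.664 − 2.297)/(1.227 − (-0.8416)) = 0.661.
μ = 2.297 − (-0.8416)·0.661 = 2.853.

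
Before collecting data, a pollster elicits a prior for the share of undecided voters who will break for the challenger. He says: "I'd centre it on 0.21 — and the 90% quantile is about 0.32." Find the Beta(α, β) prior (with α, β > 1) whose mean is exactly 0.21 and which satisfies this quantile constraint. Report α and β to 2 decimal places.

With mean 0.21 fixed, write α = 0.21s, β = 0.79s where s = α+β.
Need P(θ < 0.32) = 0.9 under Beta(0.21s, 0.79s). Normal approximation: (q−m)/√(m(1−m)/s) ≈ z_{0.9} = 1.28, so s ≈ 0.21·0.79·(1.28)²/(0.32−0.21)² = 22.5.
At s = 22.5: P(θ<0.32) ≈ 0.894. Adjusting to match 0.9 gives s ≈ 23.97.
So α = 0.21·23.97 ≈ 5.03, β = 0.79·23.97 ≈ 18.94.

α ≈ 5.03, β ≈ 18.94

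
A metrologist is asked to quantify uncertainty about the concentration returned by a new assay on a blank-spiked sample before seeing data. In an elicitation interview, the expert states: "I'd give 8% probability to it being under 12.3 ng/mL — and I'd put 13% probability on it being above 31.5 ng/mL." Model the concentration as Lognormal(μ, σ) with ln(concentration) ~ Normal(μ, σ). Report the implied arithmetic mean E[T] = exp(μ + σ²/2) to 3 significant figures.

If T ~ Lognormal(μ,σ) then ln T ~ Normal(μ,σ), so the p-quantile of ln T is μ + z_p·σ.
ln(12.3) = 2.51 and ln(31.5) = 3.45; z_{0.08} = -1.405, z_{0.87} = 1.126.
σ = (3.45 − 2.51)/(1.126 − (-1.405)) = 0.371.
μ = 2.51 − (-1.405)·0.371 = 3.032.
E[T] = exp(μ + σ²/2) = exp(3.032 + 0.0690) = 22.2 ng/mL.

E[T] ≈ 22.2 ng/mL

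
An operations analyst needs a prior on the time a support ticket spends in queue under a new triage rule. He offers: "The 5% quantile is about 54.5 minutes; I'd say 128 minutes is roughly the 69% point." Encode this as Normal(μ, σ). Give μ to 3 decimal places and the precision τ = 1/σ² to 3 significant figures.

For Normal(μ,σ), the p-quantile is μ + z_p·σ. Here z_{0.05} = -1.645, z_{0.69} = 0.4959.
So 54.5 = μ − 1.645σ and 128 = μ + 0.4959σ.
Subtracting: σ = (128 − 54.5)/(0.4959 − (-1.645)) = 34.334.
Then μ = 54.5 − (-1.645)·34.334 = 110.975.
Precision τ = 1/σ² = 1/34.33² = 0.000848.

μ = 110.975, τ = 0.000848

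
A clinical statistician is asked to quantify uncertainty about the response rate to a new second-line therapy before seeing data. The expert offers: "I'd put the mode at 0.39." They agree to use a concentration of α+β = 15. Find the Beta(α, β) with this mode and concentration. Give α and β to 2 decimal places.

α = 6.07, β = 8.93

For α,β > 1 the Beta mode is (α−1)/(α+β−2). With α+β = 15, the mode is (α−1)/13.
Set (α−1)/13 = 0.39 → α = 1 + 0.39·13 = 6.07.
β = 15 − α = 8.93.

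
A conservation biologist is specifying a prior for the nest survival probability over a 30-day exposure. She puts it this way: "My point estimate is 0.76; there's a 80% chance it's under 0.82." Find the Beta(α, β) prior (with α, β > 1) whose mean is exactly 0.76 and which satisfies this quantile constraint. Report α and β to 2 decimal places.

With mean 0.76 fixed, write α = 0.76s, β = 0.24s where s = α+β.
Need P(θ < 0.82) = 0.8 under Beta(0.76s, 0.24s). Normal approximation: (q−m)/√(m(1−m)/s) ≈ z_{0.8} = 0.842, so s ≈ 0.76·0.24·(0.842)²/(0.82−0.76)² = 35.9.
At s = 35.9: P(θ<0.82) ≈ 0.795. Adjusting to match 0.8 gives s ≈ 37.11.
So α = 0.76·37.11 ≈ 28.20, β = 0.24·37.11 ≈ 8.91.

α ≈ 28.20, β ≈ 8.91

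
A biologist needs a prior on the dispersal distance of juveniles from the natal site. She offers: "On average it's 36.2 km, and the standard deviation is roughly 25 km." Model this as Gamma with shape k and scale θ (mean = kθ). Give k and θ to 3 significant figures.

For Gamma(k, scale θ): mean = kθ, variance = kθ², so CV = 1/√k.
CV = SD/mean = 25/36.2 = 0.6906, hence k = 1/CV² = 2.1.
Then θ = mean/k = 36.2/2.1 = 17.3.

k ≈ 2.1, θ ≈ 17.3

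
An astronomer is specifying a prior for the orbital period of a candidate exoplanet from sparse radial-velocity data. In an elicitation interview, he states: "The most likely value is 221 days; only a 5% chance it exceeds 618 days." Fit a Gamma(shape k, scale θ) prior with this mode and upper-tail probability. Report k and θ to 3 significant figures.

k ≈ 3.53, θ ≈ 87.3

Gamma(k,θ) with k>1 has mode (k−1)θ, so θ = 221/(k−1).
Need P(X < 618) = 0.95 with θ tied to k this way. Start at k = 2, θ = 221: P(X<618) ≈ 0.768.
Too low — raise k to concentrate. Iterating converges to k ≈ 3.53.
Then θ = 221/(3.53−1) ≈ 87.3.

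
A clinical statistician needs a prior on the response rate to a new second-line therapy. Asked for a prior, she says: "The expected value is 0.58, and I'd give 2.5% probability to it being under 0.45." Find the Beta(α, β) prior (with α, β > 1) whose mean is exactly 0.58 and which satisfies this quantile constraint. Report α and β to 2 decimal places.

α ≈ 32.64, β ≈ 23.64

With mean 0.58 fixed, write α = 0.58s, β = 0.42s where s = α+β.
Need P(θ < 0.45) = 0.025 under Beta(0.58s, 0.42s). Normal approximation: (q−m)/√(m(1−m)/s) ≈ z_{0.025} = -1.96, so s ≈ 0.58·0.42·(-1.96)²/(0.45−0.58)² = 55.4.
At s = 55.4: P(θ<0.45) ≈ 0.026. Adjusting to match 0.025 gives s ≈ 56.27.
So α = 0.58·56.27 ≈ 32.64, β = 0.42·56.27 ≈ 23.64.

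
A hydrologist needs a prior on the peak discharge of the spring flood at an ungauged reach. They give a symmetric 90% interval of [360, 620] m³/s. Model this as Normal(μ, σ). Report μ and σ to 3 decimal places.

μ = 490.000, σ = 79.034

A symmetric 90% interval runs μ ± z·σ with z = 1.645.
Half-width = 130, so σ = 130/1.645 = 79.034.
μ is the interval midpoint, 490.000.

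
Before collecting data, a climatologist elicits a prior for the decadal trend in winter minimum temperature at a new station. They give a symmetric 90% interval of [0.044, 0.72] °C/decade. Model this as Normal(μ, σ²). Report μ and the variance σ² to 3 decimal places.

A symmetric 90% interval runs μ ± z·σ with z = 1.645.
Half-width = 0.338, so σ = 0.338/1.645 = 0.2055 and σ² = 0.042.
μ is the interval midpoint, 0.382.

μ = 0.382, σ² = 0.042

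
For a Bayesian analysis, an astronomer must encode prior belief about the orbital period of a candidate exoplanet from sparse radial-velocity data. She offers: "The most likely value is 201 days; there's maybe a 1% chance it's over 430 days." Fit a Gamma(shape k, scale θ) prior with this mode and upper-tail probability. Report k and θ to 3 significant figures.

Gamma(k,θ) with k>1 has mode (k−1)θ, so θ = 201/(k−1).
Need P(X < 430) = 0.99 with θ tied to k this way. Start at k = 2, θ = 201: P(X<430) ≈ 0.630.
Too low — raise k to concentrate. Iterating converges to k ≈ 9.38.
Then θ = 201/(9.38−1) ≈ 24.

k ≈ 9.38, θ ≈ 24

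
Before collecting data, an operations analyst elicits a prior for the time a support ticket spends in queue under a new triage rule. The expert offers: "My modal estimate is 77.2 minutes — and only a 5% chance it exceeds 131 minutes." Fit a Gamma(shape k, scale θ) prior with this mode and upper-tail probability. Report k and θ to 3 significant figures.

Gamma(k,θ) with k>1 has mode (k−1)θ, so θ = 77.2/(k−1).
Need P(X < 131) = 0.95 with θ tied to k this way. Start at k = 2, θ = 77.2: P(X<131) ≈ 0.506.
Too low — raise k to concentrate. Iterating converges to k ≈ 11.
Then θ = 77.2/(11−1) ≈ 7.73.

k ≈ 11, θ ≈ 7.73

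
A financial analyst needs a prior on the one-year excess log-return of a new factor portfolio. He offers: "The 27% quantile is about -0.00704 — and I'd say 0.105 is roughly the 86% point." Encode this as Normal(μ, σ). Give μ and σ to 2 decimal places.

μ = 0.03, σ = 0.07

The p-quantile of Normal(μ,σ) is μ + z_p·σ, with z_{0.27} = -0.6128 and z_{0.86} = 1.08.
Eliminate σ: μ = (z₂·x₁ − z₁·x₂)/(z₂ − z₁) = (1.08·-0.00704 − (-0.6128)·0.105)/1.693 = 0.03.
Then σ = (x₂ − x₁)/(z₂ − z₁) = (0.105 − -0.00704)/1.693 = 0.07.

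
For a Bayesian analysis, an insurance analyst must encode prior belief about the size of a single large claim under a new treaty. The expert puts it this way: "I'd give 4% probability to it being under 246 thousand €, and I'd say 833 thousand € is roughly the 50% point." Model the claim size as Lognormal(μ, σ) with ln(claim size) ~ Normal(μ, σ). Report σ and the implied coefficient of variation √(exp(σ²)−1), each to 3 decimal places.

σ ≈ 0.697, CV ≈ 0.790

If T ~ Lognormal(μ,σ) then ln T ~ Normal(μ,σ), so the p-quantile of ln T is μ + z_p·σ.
ln(246) = 5.505 and ln(833) = 6.725; z_{0.04} = -1.751, z_{0.5} = 0.
σ = (6.725 − 5.505)/(0 − (-1.751)) = 0.697.
μ = 5.505 − (-1.751)·0.697 = 6.725.
CV = √(exp(σ²)−1) = √(exp(0.4854)−1) = 0.790.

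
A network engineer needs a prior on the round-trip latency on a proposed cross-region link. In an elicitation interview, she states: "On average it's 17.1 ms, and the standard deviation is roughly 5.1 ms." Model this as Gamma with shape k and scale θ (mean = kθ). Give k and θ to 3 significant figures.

For Gamma(k, scale θ): mean = kθ, variance = kθ², so CV = 1/√k.
CV = SD/mean = 5.1/17.1 = 0.2982, hence k = 1/CV² = 11.2.
Then θ = mean/k = 17.1/11.2 = 1.52.

k ≈ 11.2, θ ≈ 1.52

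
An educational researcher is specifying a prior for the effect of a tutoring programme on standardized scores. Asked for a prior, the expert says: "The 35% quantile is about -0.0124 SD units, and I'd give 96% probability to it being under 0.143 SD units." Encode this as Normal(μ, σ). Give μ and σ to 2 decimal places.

The p-quantile of Normal(μ,σ) is μ + z_p·σ, with z_{0.35} = -0.3853 and z_{0.96} = 1.751.
Eliminate σ: μ = (z₂·x₁ − z₁·x₂)/(z₂ − z₁) = (1.751·-0.0124 − (-0.3853)·0.143)/2.136 = 0.02.
Then σ = (x₂ − x₁)/(z₂ − z₁) = (0.143 − -0.0124)/2.136 = 0.07.

μ = 0.02, σ = 0.07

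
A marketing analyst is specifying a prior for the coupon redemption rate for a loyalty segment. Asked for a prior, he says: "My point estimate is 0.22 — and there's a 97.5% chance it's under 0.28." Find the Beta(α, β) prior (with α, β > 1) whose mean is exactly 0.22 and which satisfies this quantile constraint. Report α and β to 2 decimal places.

With mean 0.22 fixed, write α = 0.22s, β = 0.78s where s = α+β.
Need P(θ < 0.28) = 0.975 under Beta(0.22s, 0.78s). Normal approximation: (q−m)/√(m(1−m)/s) ≈ z_{0.975} = 1.96, so s ≈ 0.22·0.78·(1.96)²/(0.28−0.22)² = 183.1.
At s = 183.1: P(θ<0.28) ≈ 0.970. Adjusting to match 0.975 gives s ≈ 198.79.
So α = 0.22·198.79 ≈ 43.73, β = 0.78·198.79 ≈ 155.06.

α ≈ 43.73, β ≈ 155.06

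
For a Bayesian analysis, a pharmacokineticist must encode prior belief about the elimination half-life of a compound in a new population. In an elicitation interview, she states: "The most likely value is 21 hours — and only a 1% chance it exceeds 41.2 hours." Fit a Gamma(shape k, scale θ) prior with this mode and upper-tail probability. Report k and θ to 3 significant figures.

Gamma(k,θ) with k>1 has mode (k−1)θ, so θ = 21/(k−1).
Need P(X < 41.2) = 0.99 with θ tied to k this way. Start at k = 2, θ = 21: P(X<41.2) ≈ 0.584.
Too low — raise k to concentrate. Iterating converges to k ≈ 11.9.
Then θ = 21/(11.9−1) ≈ 1.93.

k ≈ 11.9, θ ≈ 1.93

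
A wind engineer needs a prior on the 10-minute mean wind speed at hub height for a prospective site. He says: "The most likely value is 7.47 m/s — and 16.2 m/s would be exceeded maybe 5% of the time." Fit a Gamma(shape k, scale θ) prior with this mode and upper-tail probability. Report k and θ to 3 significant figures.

k ≈ 5.6, θ ≈ 1.63

Gamma(k,θ) with k>1 has mode (k−1)θ, so θ = 7.47/(k−1).
Need P(X < 16.2) = 0.95 with θ tied to k this way. Start at k = 2, θ = 7.47: P(X<16.2) ≈ 0.638.
Too low — raise k to concentrate. Iterating converges to k ≈ 5.6.
Then θ = 7.47/(5.6−1) ≈ 1.63.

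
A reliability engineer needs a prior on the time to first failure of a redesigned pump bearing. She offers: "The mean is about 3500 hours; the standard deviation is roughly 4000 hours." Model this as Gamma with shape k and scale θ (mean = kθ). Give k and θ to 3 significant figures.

For Gamma(k, scale θ): mean = kθ, variance = kθ², so CV = 1/√k.
CV = SD/mean = 4000/3500 = 1.143, hence k = 1/CV² = 0.766.
Then θ = mean/k = 3500/0.766 = 4570.

k ≈ 0.766, θ ≈ 4570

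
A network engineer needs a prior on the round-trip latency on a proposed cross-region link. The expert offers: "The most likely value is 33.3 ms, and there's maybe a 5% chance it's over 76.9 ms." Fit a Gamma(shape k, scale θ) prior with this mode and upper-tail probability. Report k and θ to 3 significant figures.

Gamma(k,θ) with k>1 has mode (k−1)θ, so θ = 33.3/(k−1).
Need P(X < 76.9) = 0.95 with θ tied to k this way. Start at k = 2, θ = 33.3: P(X<76.9) ≈ 0.671.
Too low — raise k to concentrate. Iterating converges to k ≈ 4.91.
Then θ = 33.3/(4.91−1) ≈ 8.52.

k ≈ 4.91, θ ≈ 8.52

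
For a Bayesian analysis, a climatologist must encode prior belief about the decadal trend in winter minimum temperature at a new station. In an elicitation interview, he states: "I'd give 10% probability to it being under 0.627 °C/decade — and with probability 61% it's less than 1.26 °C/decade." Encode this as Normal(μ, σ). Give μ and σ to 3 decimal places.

The p-quantile of Normal(μ,σ) is μ + z_p·σ, with z_{0.1} = -1.282 and z_{0.61} = 0.2793.
Eliminate σ: μ = (z₂·x₁ − z₁·x₂)/(z₂ − z₁) = (0.2793·0.627 − (-1.282)·1.26)/1.561 = 1.147.
Then σ = (x₂ − x₁)/(z₂ − z₁) = (1.26 − 0.627)/1.561 = 0.406.

μ = 1.147, σ = 0.406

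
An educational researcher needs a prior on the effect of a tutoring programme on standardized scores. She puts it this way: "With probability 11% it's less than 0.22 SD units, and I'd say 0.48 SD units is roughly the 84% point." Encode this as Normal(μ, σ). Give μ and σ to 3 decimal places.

For Normal(μ,σ), the p-quantile is μ + z_p·σ. Here z_{0.11} = -1.227, z_{0.84} = 0.9945.
So 0.22 = μ − 1.227σ and 0.48 = μ + 0.9945σ.
Subtracting: σ = (0.48 − 0.22)/(0.9945 − (-1.227)) = 0.117.
Then μ = 0.22 − (-1.227)·0.117 = 0.364.

μ = 0.364, σ = 0.117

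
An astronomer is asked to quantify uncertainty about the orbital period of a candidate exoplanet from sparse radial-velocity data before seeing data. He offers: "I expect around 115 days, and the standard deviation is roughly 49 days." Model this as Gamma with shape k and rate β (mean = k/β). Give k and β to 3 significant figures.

For Gamma(k, rate β): mean = k/β, variance = k/β², so CV = 1/√k.
CV = SD/mean = 49/115 = 0.4261, hence k = 1/CV² = 5.51.
Then β = k/mean = 5.51/115 = 0.0479.

k ≈ 5.51, β ≈ 0.0479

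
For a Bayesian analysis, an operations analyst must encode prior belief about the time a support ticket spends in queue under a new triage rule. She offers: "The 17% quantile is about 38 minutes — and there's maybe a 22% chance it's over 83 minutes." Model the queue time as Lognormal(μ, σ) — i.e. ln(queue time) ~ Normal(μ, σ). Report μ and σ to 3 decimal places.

μ ≈ 4.069, σ ≈ 0.453

If T ~ Lognormal(μ,σ) then ln T ~ Normal(μ,σ), so the p-quantile of ln T is μ + z_p·σ.
ln(38) = 3.638 and ln(83) = 4.419; z_{0.17} = -0.9542, z_{0.78} = 0.7722.
σ = (4.419 − 3.638)/(0.7722 − (-0.9542)) = 0.453.
μ = 3.638 − (-0.9542)·0.453 = 4.069.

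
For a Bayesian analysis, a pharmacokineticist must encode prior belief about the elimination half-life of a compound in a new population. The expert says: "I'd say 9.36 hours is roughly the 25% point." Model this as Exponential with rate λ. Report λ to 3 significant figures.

λ ≈ 0.0307

P(T < 9.36) = 1 − e^(−λ·9.36) = 0.25, so λ = −ln(1−0.25)/9.36 = −ln(0.75)/9.36 = 0.0307.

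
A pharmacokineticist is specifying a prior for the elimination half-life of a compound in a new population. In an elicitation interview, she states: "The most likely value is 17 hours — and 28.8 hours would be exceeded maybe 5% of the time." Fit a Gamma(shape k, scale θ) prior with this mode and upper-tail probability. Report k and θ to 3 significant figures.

k ≈ 11, θ ≈ 1.69

Gamma(k,θ) with k>1 has mode (k−1)θ, so θ = 17/(k−1).
Need P(X < 28.8) = 0.95 with θ tied to k this way. Start at k = 2, θ = 17: P(X<28.8) ≈ 0.505.
Too low — raise k to concentrate. Iterating converges to k ≈ 11.
Then θ = 17/(11−1) ≈ 1.69.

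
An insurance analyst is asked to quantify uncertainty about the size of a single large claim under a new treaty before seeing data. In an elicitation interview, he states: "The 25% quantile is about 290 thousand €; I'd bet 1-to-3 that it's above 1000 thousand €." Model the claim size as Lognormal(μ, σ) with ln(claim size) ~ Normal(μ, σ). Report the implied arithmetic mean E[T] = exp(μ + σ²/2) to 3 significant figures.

E[T] ≈ 820 thousand €

If T ~ Lognormal(μ,σ) then ln T ~ Normal(μ,σ), so the p-quantile of ln T is μ + z_p·σ.
ln(290) = 5.67 and ln(1000) = 6.908; z_{0.25} = -0.6745, z_{0.75} = 0.6745.
σ = (6.908 − 5.67)/(0.6745 − (-0.6745)) = 0.918.
μ = 5.67 − (-0.6745)·0.918 = 6.289.
E[T] = exp(μ + σ²/2) = exp(6.289 + 0.4210) = 820 thousand €.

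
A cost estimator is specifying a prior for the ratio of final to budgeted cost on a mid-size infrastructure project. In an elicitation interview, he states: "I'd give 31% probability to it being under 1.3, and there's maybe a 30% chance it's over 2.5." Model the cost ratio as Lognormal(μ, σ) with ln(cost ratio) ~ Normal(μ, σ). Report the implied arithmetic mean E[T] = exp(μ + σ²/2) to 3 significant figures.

E[T] ≈ 2.19

If T ~ Lognormal(μ,σ) then ln T ~ Normal(μ,σ), so the p-quantile of ln T is μ + z_p·σ.
ln(1.3) = 0.2624 and ln(2.5) = 0.9163; z_{0.31} = -0.4959, z_{0.7} = 0.5244.
σ = (0.9163 − 0.2624)/(0.5244 − (-0.4959)) = 0.641.
μ = 0.2624 − (-0.4959)·0.641 = 0.580.
E[T] = exp(μ + σ²/2) = exp(0.580 + 0.2054) = 2.19.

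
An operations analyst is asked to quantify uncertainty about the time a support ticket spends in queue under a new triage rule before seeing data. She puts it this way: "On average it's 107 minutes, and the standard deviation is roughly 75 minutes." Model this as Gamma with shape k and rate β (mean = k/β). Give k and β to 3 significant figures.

For Gamma(k, rate β): mean = k/β, variance = k/β², so CV = 1/√k.
CV = SD/mean = 75/107 = 0.7009, hence k = 1/CV² = 2.04.
Then β = k/mean = 2.04/107 = 0.019.

k ≈ 2.04, β ≈ 0.019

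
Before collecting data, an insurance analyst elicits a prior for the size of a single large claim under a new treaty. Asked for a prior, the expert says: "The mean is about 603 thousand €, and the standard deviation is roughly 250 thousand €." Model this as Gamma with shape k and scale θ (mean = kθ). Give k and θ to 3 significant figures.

k ≈ 5.82, θ ≈ 104

For Gamma(k, scale θ): mean = kθ, variance = kθ², so CV = 1/√k.
CV = SD/mean = 250/603 = 0.4146, hence k = 1/CV² = 5.82.
Then θ = mean/k = 603/5.82 = 104.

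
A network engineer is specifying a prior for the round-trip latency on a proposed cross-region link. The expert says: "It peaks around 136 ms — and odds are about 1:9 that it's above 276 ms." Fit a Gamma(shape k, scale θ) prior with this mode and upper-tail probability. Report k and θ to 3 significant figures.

k ≈ 4.83, θ ≈ 35.5

Gamma(k,θ) with k>1 has mode (k−1)θ, so θ = 136/(k−1).
Need P(X < 276) = 0.9 with θ tied to k this way. Start at k = 2, θ = 136: P(X<276) ≈ 0.602.
Too low — raise k to concentrate. Iterating converges to k ≈ 4.83.
Then θ = 136/(4.83−1) ≈ 35.5.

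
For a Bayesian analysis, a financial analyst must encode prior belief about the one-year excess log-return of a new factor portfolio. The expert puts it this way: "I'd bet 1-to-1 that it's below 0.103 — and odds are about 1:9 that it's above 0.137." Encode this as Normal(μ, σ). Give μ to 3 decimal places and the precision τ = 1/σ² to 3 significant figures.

For Normal(μ,σ), the p-quantile is μ + z_p·σ. Here z_{0.5} = 0, z_{0.9} = 1.282.
So 0.103 = μ + 0σ and 0.137 = μ + 1.282σ.
Subtracting: σ = (0.137 − 0.103)/(1.282 − (0)) = 0.027.
Then μ = 0.103 − (0)·0.027 = 0.103.
Precision τ = 1/σ² = 1/0.02653² = 1420.

μ = 0.103, τ = 1420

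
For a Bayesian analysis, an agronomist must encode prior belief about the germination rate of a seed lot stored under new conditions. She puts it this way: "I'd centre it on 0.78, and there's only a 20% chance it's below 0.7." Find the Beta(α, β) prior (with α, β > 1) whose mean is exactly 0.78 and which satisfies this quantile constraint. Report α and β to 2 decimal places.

With mean 0.78 fixed, write α = 0.78s, β = 0.22s where s = α+β.
Need P(θ < 0.7) = 0.2 under Beta(0.78s, 0.22s). Normal approximation: (q−m)/√(m(1−m)/s) ≈ z_{0.2} = -0.842, so s ≈ 0.78·0.22·(-0.842)²/(0.7−0.78)² = 19.0.
At s = 19.0: P(θ<0.7) ≈ 0.191. Adjusting to match 0.2 gives s ≈ 17.15.
So α = 0.78·17.15 ≈ 13.37, β = 0.22·17.15 ≈ 3.77.

α ≈ 13.37, β ≈ 3.77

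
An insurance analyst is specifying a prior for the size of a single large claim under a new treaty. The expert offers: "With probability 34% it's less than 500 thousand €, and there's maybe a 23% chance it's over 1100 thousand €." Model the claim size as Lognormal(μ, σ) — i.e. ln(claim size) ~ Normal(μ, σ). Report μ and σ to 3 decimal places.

If T ~ Lognormal(μ,σ) then ln T ~ Normal(μ,σ), so the p-quantile of ln T is μ + z_p·σ.
ln(500) = 6.215 and ln(1100) = 7.003; z_{0.34} = -0.4125, z_{0.77} = 0.7388.
σ = (7.003 − 6.215)/(0.7388 − (-0.4125)) = 0.685.
μ = 6.215 − (-0.4125)·0.685 = 6.497.

μ ≈ 6.497, σ ≈ 0.685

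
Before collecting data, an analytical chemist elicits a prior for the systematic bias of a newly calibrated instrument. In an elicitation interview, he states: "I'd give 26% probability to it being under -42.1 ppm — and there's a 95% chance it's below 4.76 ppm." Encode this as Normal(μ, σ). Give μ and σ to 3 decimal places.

For Normal(μ,σ), the p-quantile is μ + z_p·σ. Here z_{0.26} = -0.6433, z_{0.95} = 1.645.
So -42.1 = μ − 0.6433σ and 4.76 = μ + 1.645σ.
Subtracting: σ = (4.76 − -42.1)/(1.645 − (-0.6433)) = 20.479.
Then μ = -42.1 − (-0.6433)·20.479 = -28.925.

μ = -28.925, σ = 20.479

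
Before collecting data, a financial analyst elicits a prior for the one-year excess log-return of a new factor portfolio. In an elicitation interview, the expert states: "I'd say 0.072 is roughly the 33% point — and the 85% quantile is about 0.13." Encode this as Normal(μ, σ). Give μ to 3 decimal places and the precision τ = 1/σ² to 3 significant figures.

The p-quantile of Normal(μ,σ) is μ + z_p·σ, with z_{0.33} = -0.4399 and z_{0.85} = 1.036.
Eliminate σ: μ = (z₂·x₁ − z₁·x₂)/(z₂ − z₁) = (1.036·0.072 − (-0.4399)·0.13)/1.476 = 0.089.
Then σ = (x₂ − x₁)/(z₂ − z₁) = (0.13 − 0.072)/1.476 = 0.039.
Precision τ = 1/σ² = 1/0.03929² = 648.

μ = 0.089, τ = 648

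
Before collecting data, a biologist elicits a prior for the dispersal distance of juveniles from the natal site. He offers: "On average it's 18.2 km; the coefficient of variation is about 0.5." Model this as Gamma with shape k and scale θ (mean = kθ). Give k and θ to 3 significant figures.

k ≈ 4, θ ≈ 4.55

For Gamma(k, scale θ): mean = kθ, variance = kθ², so CV = 1/√k.
CV = 0.5, hence k = 1/CV² = 4.
Then θ = mean/k = 18.2/4 = 4.55.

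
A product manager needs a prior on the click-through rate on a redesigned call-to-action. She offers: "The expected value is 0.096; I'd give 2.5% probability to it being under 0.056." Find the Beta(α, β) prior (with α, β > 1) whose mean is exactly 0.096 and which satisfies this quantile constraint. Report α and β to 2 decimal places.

With mean 0.096 fixed, write α = 0.096s, β = 0.904s where s = α+β.
Need P(θ < 0.056) = 0.025 under Beta(0.096s, 0.904s). Normal approximation: (q−m)/√(m(1−m)/s) ≈ z_{0.025} = -1.96, so s ≈ 0.096·0.904·(-1.96)²/(0.056−0.096)² = 208.4.
At s = 208.4: P(θ<0.056) ≈ 0.013. Adjusting to match 0.025 gives s ≈ 164.59.
So α = 0.096·164.59 ≈ 15.80, β = 0.904·164.59 ≈ 148.79.

α ≈ 15.80, β ≈ 148.79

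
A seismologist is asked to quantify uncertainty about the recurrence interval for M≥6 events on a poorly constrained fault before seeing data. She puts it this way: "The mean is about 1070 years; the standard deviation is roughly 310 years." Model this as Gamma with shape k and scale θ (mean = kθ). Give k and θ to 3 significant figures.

For Gamma(k, scale θ): mean = kθ, variance = kθ², so CV = 1/√k.
CV = SD/mean = 310/1070 = 0.2897, hence k = 1/CV² = 11.9.
Then θ = mean/k = 1070/11.9 = 89.8.

k ≈ 11.9, θ ≈ 89.8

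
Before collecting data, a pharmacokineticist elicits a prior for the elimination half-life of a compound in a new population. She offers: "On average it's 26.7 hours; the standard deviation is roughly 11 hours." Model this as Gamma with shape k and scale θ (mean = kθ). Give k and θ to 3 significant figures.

For Gamma(k, scale θ): mean = kθ, variance = kθ², so CV = 1/√k.
CV = SD/mean = 11/26.7 = 0.412, hence k = 1/CV² = 5.89.
Then θ = mean/k = 26.7/5.89 = 4.53.

k ≈ 5.89, θ ≈ 4.53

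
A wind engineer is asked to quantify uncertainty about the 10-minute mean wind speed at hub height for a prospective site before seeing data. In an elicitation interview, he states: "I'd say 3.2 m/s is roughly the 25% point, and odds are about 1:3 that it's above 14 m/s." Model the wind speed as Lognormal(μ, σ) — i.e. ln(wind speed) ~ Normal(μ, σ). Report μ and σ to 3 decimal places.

If T ~ Lognormal(μ,σ) then ln T ~ Normal(μ,σ), so the p-quantile of ln T is μ + z_p·σ.
ln(3.2) = 1.163 and ln(14) = 2.639; z_{0.25} = -0.6745, z_{0.75} = 0.6745.
σ = (2.639 − 1.163)/(0.6745 − (-0.6745)) = 1.094.
μ = 1.163 − (-0.6745)·1.094 = 1.901.

μ ≈ 1.901, σ ≈ 1.094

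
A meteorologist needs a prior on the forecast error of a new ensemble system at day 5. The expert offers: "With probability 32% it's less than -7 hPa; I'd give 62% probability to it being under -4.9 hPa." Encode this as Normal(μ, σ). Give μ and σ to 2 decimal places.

μ = -5.73, σ = 2.72

For Normal(μ,σ), the p-quantile is μ + z_p·σ. Here z_{0.32} = -0.4677, z_{0.62} = 0.3055.
So -7 = μ − 0.4677σ and -4.9 = μ + 0.3055σ.
Subtracting: σ = (-4.9 − -7)/(0.3055 − (-0.4677)) = 2.72.
Then μ = -7 − (-0.4677)·2.72 = -5.73.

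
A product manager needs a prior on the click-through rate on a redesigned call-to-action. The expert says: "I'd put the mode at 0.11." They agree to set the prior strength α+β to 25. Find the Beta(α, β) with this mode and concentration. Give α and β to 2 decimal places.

α = 3.53, β = 21.47

For α,β > 1 the Beta mode is (α−1)/(α+β−2). With α+β = 25, the mode is (α−1)/23.
Set (α−1)/23 = 0.11 → α = 1 + 0.11·23 = 3.53.
β = 25 − α = 21.47.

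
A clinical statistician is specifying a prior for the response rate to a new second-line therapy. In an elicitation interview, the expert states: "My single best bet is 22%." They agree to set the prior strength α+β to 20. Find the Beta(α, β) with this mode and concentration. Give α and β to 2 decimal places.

α = 4.96, β = 15.04

For α,β > 1 the Beta mode is (α−1)/(α+β−2). With α+β = 20, the mode is (α−1)/18.
Set (α−1)/18 = 0.22 → α = 1 + 0.22·18 = 4.96.
β = 20 − α = 15.04.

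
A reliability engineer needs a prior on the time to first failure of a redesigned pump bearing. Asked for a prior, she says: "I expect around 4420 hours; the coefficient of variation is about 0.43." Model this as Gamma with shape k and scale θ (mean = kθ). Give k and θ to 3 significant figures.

For Gamma(k, scale θ): mean = kθ, variance = kθ², so CV = 1/√k.
CV = 0.43, hence k = 1/CV² = 5.41.
Then θ = mean/k = 4420/5.41 = 817.

k ≈ 5.41, θ ≈ 817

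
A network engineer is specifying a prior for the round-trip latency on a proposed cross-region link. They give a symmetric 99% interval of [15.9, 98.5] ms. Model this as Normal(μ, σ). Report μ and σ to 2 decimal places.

A symmetric 99% interval runs μ ± z·σ with z = 2.576.
Half-width = 41.3, so σ = 41.3/2.576 = 16.03.
μ is the interval midpoint, 57.20.

μ = 57.20, σ = 16.03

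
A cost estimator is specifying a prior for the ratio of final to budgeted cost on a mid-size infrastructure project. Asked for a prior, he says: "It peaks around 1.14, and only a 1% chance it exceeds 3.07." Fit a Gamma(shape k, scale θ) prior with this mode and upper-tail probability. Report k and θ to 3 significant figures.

Gamma(k,θ) with k>1 has mode (k−1)θ, so θ = 1.14/(k−1).
Need P(X < 3.07) = 0.99 with θ tied to k this way. Start at k = 2, θ = 1.14: P(X<3.07) ≈ 0.750.
Too low — raise k to concentrate. Iterating converges to k ≈ 5.7.
Then θ = 1.14/(5.7−1) ≈ 0.242.

k ≈ 5.7, θ ≈ 0.242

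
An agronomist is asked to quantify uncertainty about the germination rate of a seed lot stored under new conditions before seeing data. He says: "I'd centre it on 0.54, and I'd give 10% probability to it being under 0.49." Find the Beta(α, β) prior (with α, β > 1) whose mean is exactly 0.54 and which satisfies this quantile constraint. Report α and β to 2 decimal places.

α ≈ 88.32, β ≈ 75.23

With mean 0.54 fixed, write α = 0.54s, β = 0.46s where s = α+β.
Need P(θ < 0.49) = 0.1 under Beta(0.54s, 0.46s). Normal approximation: (q−m)/√(m(1−m)/s) ≈ z_{0.1} = -1.28, so s ≈ 0.54·0.46·(-1.28)²/(0.49−0.54)² = 163.2.
At s = 163.2: P(θ<0.49) ≈ 0.100. Adjusting to match 0.1 gives s ≈ 163.55.
So α = 0.54·163.55 ≈ 88.32, β = 0.46·163.55 ≈ 75.23.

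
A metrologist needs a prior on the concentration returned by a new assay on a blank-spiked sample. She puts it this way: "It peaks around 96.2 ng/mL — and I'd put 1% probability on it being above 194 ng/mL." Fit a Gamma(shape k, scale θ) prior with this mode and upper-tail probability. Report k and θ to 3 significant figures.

k ≈ 11, θ ≈ 9.65

Gamma(k,θ) with k>1 has mode (k−1)θ, so θ = 96.2/(k−1).
Need P(X < 194) = 0.99 with θ tied to k this way. Start at k = 2, θ = 96.2: P(X<194) ≈ 0.598.
Too low — raise k to concentrate. Iterating converges to k ≈ 11.
Then θ = 96.2/(11−1) ≈ 9.65.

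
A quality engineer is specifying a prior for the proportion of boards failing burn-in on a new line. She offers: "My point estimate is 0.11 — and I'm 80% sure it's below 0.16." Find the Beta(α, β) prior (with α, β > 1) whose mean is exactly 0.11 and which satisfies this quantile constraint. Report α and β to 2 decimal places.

With mean 0.11 fixed, write α = 0.11s, β = 0.89s where s = α+β.
Need P(θ < 0.16) = 0.8 under Beta(0.11s, 0.89s). Normal approximation: (q−m)/√(m(1−m)/s) ≈ z_{0.8} = 0.842, so s ≈ 0.11·0.89·(0.842)²/(0.16−0.11)² = 27.7.
At s = 27.7: P(θ<0.16) ≈ 0.816. Adjusting to match 0.8 gives s ≈ 22.34.
So α = 0.11·22.34 ≈ 2.46, β = 0.89·22.34 ≈ 19.88.

α ≈ 2.46, β ≈ 19.88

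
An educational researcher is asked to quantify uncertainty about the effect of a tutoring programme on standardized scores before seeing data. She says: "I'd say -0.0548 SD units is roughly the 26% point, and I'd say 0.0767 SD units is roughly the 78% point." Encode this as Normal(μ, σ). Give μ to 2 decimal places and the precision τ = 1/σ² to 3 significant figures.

For Normal(μ,σ), the p-quantile is μ + z_p·σ. Here z_{0.26} = -0.6433, z_{0.78} = 0.7722.
So -0.0548 = μ − 0.6433σ and 0.0767 = μ + 0.7722σ.
Subtracting: σ = (0.0767 − -0.0548)/(0.7722 − (-0.6433)) = 0.09.
Then μ = -0.0548 − (-0.6433)·0.09 = 0.00.
Precision τ = 1/σ² = 1/0.0929² = 116.

μ = 0.00, τ = 116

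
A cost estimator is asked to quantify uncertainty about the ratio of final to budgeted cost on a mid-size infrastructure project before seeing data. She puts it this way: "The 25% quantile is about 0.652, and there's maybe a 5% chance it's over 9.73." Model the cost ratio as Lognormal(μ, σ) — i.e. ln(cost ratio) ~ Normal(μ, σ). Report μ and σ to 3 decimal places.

μ ≈ 0.358, σ ≈ 1.165

If T ~ Lognormal(μ,σ) then ln T ~ Normal(μ,σ), so the p-quantile of ln T is μ + z_p·σ.
ln(0.652) = -0.4277 and ln(9.73) = 2.275; z_{0.25} = -0.6745, z_{0.95} = 1.645.
σ = (2.275 − -0.4277)/(1.645 − (-0.6745)) = 1.165.
μ = -0.4277 − (-0.6745)·1.165 = 0.358.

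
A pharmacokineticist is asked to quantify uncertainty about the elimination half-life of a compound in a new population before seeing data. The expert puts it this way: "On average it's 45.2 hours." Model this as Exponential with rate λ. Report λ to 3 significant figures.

λ ≈ 0.0221

Exponential mean = 1/λ, so λ = 1/45.2 = 0.0221.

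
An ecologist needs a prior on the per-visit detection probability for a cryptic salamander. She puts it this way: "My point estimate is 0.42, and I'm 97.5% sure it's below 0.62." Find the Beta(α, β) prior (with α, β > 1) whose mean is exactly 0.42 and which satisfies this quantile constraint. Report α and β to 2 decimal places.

α ≈ 9.86, β ≈ 13.62

With mean 0.42 fixed, write α = 0.42s, β = 0.58s where s = α+β.
Need P(θ < 0.62) = 0.975 under Beta(0.42s, 0.58s). Normal approximation: (q−m)/√(m(1−m)/s) ≈ z_{0.975} = 1.96, so s ≈ 0.42·0.58·(1.96)²/(0.62−0.42)² = 23.4.
At s = 23.4: P(θ<0.62) ≈ 0.975. Adjusting to match 0.975 gives s ≈ 23.48.
So α = 0.42·23.48 ≈ 9.86, β = 0.58·23.48 ≈ 13.62.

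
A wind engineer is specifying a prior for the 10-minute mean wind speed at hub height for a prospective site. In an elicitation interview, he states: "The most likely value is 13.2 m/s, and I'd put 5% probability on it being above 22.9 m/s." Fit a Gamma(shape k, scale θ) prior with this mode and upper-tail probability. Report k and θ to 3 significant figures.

Gamma(k,θ) with k>1 has mode (k−1)θ, so θ = 13.2/(k−1).
Need P(X < 22.9) = 0.95 with θ tied to k this way. Start at k = 2, θ = 13.2: P(X<22.9) ≈ 0.517.
Too low — raise k to concentrate. Iterating converges to k ≈ 10.2.
Then θ = 13.2/(10.2−1) ≈ 1.44.

k ≈ 10.2, θ ≈ 1.44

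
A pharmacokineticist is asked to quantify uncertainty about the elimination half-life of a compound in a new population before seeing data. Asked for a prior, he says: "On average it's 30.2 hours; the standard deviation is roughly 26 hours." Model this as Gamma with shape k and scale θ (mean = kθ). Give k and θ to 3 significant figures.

For Gamma(k, scale θ): mean = kθ, variance = kθ², so CV = 1/√k.
CV = SD/mean = 26/30.2 = 0.8609, hence k = 1/CV² = 1.35.
Then θ = mean/k = 30.2/1.35 = 22.4.

k ≈ 1.35, θ ≈ 22.4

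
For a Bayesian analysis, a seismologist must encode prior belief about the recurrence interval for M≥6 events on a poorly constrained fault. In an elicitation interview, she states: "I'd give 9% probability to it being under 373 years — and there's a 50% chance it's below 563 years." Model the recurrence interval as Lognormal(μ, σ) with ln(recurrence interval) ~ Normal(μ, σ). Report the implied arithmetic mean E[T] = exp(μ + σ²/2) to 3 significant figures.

E[T] ≈ 590 years

If T ~ Lognormal(μ,σ) then ln T ~ Normal(μ,σ), so the p-quantile of ln T is μ + z_p·σ.
ln(373) = 5.922 and ln(563) = 6.333; z_{0.09} = -1.341, z_{0.5} = 0.
σ = (6.333 − 5.922)/(0 − (-1.341)) = 0.307.
μ = 5.922 − (-1.341)·0.307 = 6.333.
E[T] = exp(μ + σ²/2) = exp(6.333 + 0.0471) = 590 years.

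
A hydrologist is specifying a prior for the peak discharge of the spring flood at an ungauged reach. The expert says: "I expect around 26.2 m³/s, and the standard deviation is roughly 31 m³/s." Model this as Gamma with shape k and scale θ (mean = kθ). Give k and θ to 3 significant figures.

k ≈ 0.714, θ ≈ 36.7

For Gamma(k, scale θ): mean = kθ, variance = kθ², so CV = 1/√k.
CV = SD/mean = 31/26.2 = 1.183, hence k = 1/CV² = 0.714.
Then θ = mean/k = 26.2/0.714 = 36.7.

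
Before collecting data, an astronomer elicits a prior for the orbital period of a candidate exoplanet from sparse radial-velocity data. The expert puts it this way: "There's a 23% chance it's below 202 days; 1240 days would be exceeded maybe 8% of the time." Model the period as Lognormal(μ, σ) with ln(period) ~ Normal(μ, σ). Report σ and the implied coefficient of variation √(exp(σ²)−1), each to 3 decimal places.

If T ~ Lognormal(μ,σ) then ln T ~ Normal(μ,σ), so the p-quantile of ln T is μ + z_p·σ.
ln(202) = 5.308 and ln(1240) = 7.123; z_{0.23} = -0.7388, z_{0.92} = 1.405.
σ = (7.123 − 5.308)/(1.405 − (-0.7388)) = 0.846.
μ = 5.308 − (-0.7388)·0.846 = 5.934.
CV = √(exp(σ²)−1) = √(exp(0.7164)−1) = 1.023.

σ ≈ 0.846, CV ≈ 1.023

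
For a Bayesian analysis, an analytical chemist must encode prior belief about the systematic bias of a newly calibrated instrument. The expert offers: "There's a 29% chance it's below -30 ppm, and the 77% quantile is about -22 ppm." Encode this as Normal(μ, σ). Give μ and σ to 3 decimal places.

For Normal(μ,σ), the p-quantile is μ + z_p·σ. Here z_{0.29} = -0.5534, z_{0.77} = 0.7388.
So -30 = μ − 0.5534σ and -22 = μ + 0.7388σ.
Subtracting: σ = (-22 − -30)/(0.7388 − (-0.5534)) = 6.191.
Then μ = -30 − (-0.5534)·6.191 = -26.574.

μ = -26.574, σ = 6.191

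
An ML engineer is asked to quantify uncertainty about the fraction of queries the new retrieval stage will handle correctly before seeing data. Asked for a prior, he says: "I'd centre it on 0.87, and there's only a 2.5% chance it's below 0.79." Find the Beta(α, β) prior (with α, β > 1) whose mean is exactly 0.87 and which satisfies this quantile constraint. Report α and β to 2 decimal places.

With mean 0.87 fixed, write α = 0.87s, β = 0.13s where s = α+β.
Need P(θ < 0.79) = 0.025 under Beta(0.87s, 0.13s). Normal approximation: (q−m)/√(m(1−m)/s) ≈ z_{0.025} = -1.96, so s ≈ 0.87·0.13·(-1.96)²/(0.79−0.87)² = 67.9.
At s = 67.9: P(θ<0.79) ≈ 0.037. Adjusting to match 0.025 gives s ≈ 82.59.
So α = 0.87·82.59 ≈ 71.86, β = 0.13·82.59 ≈ 10.74.

α ≈ 71.86, β ≈ 10.74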